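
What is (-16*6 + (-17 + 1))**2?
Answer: 12544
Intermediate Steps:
(-16*6 + (-17 + 1))**2 = (-96 - 16)**2 = (-112)**2 = 12544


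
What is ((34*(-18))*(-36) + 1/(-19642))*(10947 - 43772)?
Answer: -14205102223975/19642 ≈ -7.2320e+8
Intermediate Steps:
((34*(-18))*(-36) + 1/(-19642))*(10947 - 43772) = (-612*(-36) - 1/19642)*(-32825) = (22032 - 1/19642)*(-32825) = (432752543/19642)*(-32825) = -14205102223975/19642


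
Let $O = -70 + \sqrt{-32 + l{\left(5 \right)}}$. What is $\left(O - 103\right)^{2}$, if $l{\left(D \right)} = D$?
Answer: $29902 - 1038 i \sqrt{3} \approx 29902.0 - 1797.9 i$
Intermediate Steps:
$O = -70 + 3 i \sqrt{3}$ ($O = -70 + \sqrt{-32 + 5} = -70 + \sqrt{-27} = -70 + 3 i \sqrt{3} \approx -70.0 + 5.1962 i$)
$\left(O - 103\right)^{2} = \left(\left(-70 + 3 i \sqrt{3}\right) - 103\right)^{2} = \left(-173 + 3 i \sqrt{3}\right)^{2}$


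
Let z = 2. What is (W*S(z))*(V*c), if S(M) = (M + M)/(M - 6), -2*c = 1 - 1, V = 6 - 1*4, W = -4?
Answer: 0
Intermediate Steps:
V = 2 (V = 6 - 4 = 2)
c = 0 (c = -(1 - 1)/2 = -½*0 = 0)
S(M) = 2*M/(-6 + M) (S(M) = (2*M)/(-6 + M) = 2*M/(-6 + M))
(W*S(z))*(V*c) = (-8*2/(-6 + 2))*(2*0) = -8*2/(-4)*0 = -8*2*(-1)/4*0 = -4*(-1)*0 = 4*0 = 0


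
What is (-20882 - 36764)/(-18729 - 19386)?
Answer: 57646/38115 ≈ 1.5124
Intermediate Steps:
(-20882 - 36764)/(-18729 - 19386) = -57646/(-38115) = -57646*(-1/38115) = 57646/38115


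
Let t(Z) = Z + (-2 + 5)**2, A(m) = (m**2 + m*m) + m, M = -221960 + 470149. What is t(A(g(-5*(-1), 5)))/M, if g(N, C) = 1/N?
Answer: 232/6204725 ≈ 3.7391e-5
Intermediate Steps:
M = 248189
A(m) = m + 2*m**2 (A(m) = (m**2 + m**2) + m = 2*m**2 + m = m + 2*m**2)
t(Z) = 9 + Z (t(Z) = Z + 3**2 = Z + 9 = 9 + Z)
t(A(g(-5*(-1), 5)))/M = (9 + (1 + 2/((-5*(-1))))/((-5*(-1))))/248189 = (9 + (1 + 2/5)/5)*(1/248189) = (9 + (1/5)*(7/5))*(1/248189) = (9 + 7/25)*(1/248189) = (232/25)*(1/248189) = 232/6204725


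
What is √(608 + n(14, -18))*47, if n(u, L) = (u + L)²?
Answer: 188*√39 ≈ 1174.1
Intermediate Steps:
n(u, L) = (L + u)²
√(608 + n(14, -18))*47 = √(608 + (-18 + 14)²)*47 = √(608 + (-4)²)*47 = √(608 + 16)*47 = √624*47 = (4*√39)*47 = 188*√39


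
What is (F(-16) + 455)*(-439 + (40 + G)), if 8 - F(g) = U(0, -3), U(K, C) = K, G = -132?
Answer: -245853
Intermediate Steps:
F(g) = 8 (F(g) = 8 - 1*0 = 8 + 0 = 8)
(F(-16) + 455)*(-439 + (40 + G)) = (8 + 455)*(-439 + (40 - 132)) = 463*(-439 - 92) = 463*(-531) = -245853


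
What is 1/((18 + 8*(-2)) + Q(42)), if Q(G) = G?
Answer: 1/44 ≈ 0.022727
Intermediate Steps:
1/((18 + 8*(-2)) + Q(42)) = 1/((18 + 8*(-2)) + 42) = 1/((18 - 16) + 42) = 1/(2 + 42) = 1/44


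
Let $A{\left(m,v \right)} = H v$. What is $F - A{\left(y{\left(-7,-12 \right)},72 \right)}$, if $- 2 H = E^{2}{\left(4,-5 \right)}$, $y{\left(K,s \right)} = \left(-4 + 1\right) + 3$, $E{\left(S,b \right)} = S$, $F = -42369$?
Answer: $-41793$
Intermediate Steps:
$y{\left(K,s \right)} = 0$ ($y{\left(K,s \right)} = -3 + 3 = 0$)
$H = -8$ ($H = - \frac{4^{2}}{2} = \left(- \frac{1}{2}\right) 16 = -8$)
$A{\left(m,v \right)} = - 8 v$
$F - A{\left(y{\left(-7,-12 \right)},72 \right)} = -42369 - \left(-8\right) 72 = -42369 - -576 = -42369 + 576 = -41793$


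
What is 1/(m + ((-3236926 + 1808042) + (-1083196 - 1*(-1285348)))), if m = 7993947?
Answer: 1/6767215 ≈ 1.4777e-7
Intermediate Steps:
1/(m + ((-3236926 + 1808042) + (-1083196 - 1*(-1285348)))) = 1/(7993947 + ((-3236926 + 1808042) + (-1083196 - 1*(-1285348)))) = 1/(7993947 + (-1428884 + (-1083196 + 1285348))) = 1/(7993947 + (-1428884 + 202152)) = 1/(7993947 - 1226732) = 1/6767215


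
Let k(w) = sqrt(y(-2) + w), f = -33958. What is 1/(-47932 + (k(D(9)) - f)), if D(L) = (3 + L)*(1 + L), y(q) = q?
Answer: -6987/97636279 - sqrt(118)/195272558 ≈ -7.1617e-5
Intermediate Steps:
D(L) = (1 + L)*(3 + L)
k(w) = sqrt(-2 + w)
1/(-47932 + (k(D(9)) - f)) = 1/(-47932 + (sqrt(-2 + (3 + 9**2 + 4*9)) - 1*(-33958))) = 1/(-47932 + (sqrt(-2 + (3 + 81 + 36)) + 33958)) = 1/(-47932 + (sqrt(-2 + 120) + 33958)) = 1/(-47932 + (sqrt(118) + 33958)) = 1/(-47932 + (33958 + sqrt(118))) = 1/(-13974 + sqrt(118))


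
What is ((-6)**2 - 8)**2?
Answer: 784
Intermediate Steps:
((-6)**2 - 8)**2 = (36 - 8)**2 = 28**2 = 784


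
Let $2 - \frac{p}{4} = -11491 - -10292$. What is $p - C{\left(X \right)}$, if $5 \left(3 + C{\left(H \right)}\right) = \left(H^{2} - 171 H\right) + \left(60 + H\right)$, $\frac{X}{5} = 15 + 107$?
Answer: $-48885$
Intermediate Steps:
$p = 4804$ ($p = 8 - 4 \left(-11491 - -10292\right) = 8 - 4 \left(-11491 + 10292\right) = 8 - -4796 = 8 + 4796 = 4804$)
$X = 610$ ($X = 5 \left(15 + 107\right) = 5 \cdot 122 = 610$)
$C{\left(H \right)} = 9 - 34 H + \frac{H^{2}}{5}$ ($C{\left(H \right)} = -3 + \frac{\left(H^{2} - 171 H\right) + \left(60 + H\right)}{5} = -3 + \frac{60 + H^{2} - 170 H}{5} = -3 + \left(12 - 34 H + \frac{H^{2}}{5}\right) = 9 - 34 H + \frac{H^{2}}{5}$)
$p - C{\left(X \right)} = 4804 - \left(9 - 20740 + \frac{610^{2}}{5}\right) = 4804 - \left(9 - 20740 + \frac{1}{5} \cdot 372100\right) = 4804 - \left(9 - 20740 + 74420\right) = 4804 - 53689 = -48885$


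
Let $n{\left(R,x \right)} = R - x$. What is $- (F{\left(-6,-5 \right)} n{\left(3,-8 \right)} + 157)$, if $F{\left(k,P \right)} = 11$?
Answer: $-278$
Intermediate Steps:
$- (F{\left(-6,-5 \right)} n{\left(3,-8 \right)} + 157) = - (11 \left(3 - -8\right) + 157) = - (11 \left(3 + 8\right) + 157) = - (11 \cdot 11 + 157) = - (121 + 157) = \left(-1\right) 278 = -278$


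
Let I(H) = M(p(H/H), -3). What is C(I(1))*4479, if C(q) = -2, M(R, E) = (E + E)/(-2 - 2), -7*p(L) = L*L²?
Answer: -8958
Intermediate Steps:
p(L) = -L³/7 (p(L) = -L*L²/7 = -L³/7)
M(R, E) = -E/2 (M(R, E) = (2*E)/(-4) = (2*E)*(-¼) = -E/2)
I(H) = 3/2 (I(H) = -½*(-3) = 3/2)
C(I(1))*4479 = -2*4479 = -8958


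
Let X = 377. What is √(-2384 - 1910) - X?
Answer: -377 + I*√4294 ≈ -377.0 + 65.529*I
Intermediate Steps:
√(-2384 - 1910) - X = √(-2384 - 1910) - 1*377 = √(-4294) - 377 = I*√4294 - 377 = -377 + I*√4294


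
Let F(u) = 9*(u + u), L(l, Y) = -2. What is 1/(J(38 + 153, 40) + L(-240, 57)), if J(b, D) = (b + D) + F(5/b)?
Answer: 191/43829 ≈ 0.0043578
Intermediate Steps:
F(u) = 18*u (F(u) = 9*(2*u) = 18*u)
J(b, D) = D + b + 90/b (J(b, D) = (b + D) + 18*(5/b) = (D + b) + 90/b = D + b + 90/b)
1/(J(38 + 153, 40) + L(-240, 57)) = 1/((40 + (38 + 153) + 90/(38 + 153)) - 2) = 1/((40 + 191 + 90/191) - 2) = 1/(44211/191 - 2) = 1/(43829/191) = 191/43829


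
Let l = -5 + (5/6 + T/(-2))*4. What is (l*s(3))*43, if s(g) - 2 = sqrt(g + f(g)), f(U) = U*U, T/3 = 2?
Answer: -3526/3 - 3526*sqrt(3)/3 ≈ -3211.1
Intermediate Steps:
T = 6 (T = 3*2 = 6)
f(U) = U**2
s(g) = 2 + sqrt(g + g**2)
l = -41/3 (l = -5 + (5/6 + 6/(-2))*4 = -5 + (5*(1/6) + 6*(-1/2))*4 = -5 + (5/6 - 3)*4 = -5 - 13/6*4 = -5 - 26/3 = -41/3 ≈ -13.667)
(l*s(3))*43 = -41*(2 + sqrt(3*(1 + 3)))/3*43 = -41*(2 + sqrt(3*4))/3*43 = -41*(2 + sqrt(12))/3*43 = -41*(2 + 2*sqrt(3))/3*43 = (-82/3 - 82*sqrt(3)/3)*43 = -3526/3 - 3526*sqrt(3)/3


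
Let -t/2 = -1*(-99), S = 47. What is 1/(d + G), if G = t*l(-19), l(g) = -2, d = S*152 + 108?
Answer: 1/7648 ≈ 0.00013075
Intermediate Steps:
d = 7252 (d = 47*152 + 108 = 7144 + 108 = 7252)
t = -198 (t = -(-2)*(-99) = -2*99 = -198)
G = 396 (G = -198*(-2) = 396)
1/(d + G) = 1/(7252 + 396) = 1/7648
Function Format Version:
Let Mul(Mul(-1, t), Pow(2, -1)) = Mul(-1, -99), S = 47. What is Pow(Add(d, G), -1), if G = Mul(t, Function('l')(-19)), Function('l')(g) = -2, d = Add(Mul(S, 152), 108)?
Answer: Rational(1, 7648) ≈ 0.00013075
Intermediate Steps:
d = 7252 (d = Add(Mul(47, 152), 108) = Add(7144, 108) = 7252)
t = -198 (t = Mul(-2, Mul(-1, -99)) = Mul(-2, 99) = -198)
G = 396 (G = Mul(-198, -2) = 396)
Pow(Add(d, G), -1) = Pow(Add(7252, 396), -1) = Pow(7648, -1) = Rational(1, 7648)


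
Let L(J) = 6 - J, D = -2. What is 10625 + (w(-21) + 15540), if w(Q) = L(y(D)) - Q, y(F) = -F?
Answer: 26190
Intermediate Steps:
w(Q) = 4 - Q (w(Q) = (6 - (-1)*(-2)) - Q = (6 - 1*2) - Q = (6 - 2) - Q = 4 - Q)
10625 + (w(-21) + 15540) = 10625 + ((4 - 1*(-21)) + 15540) = 10625 + ((4 + 21) + 15540) = 10625 + (25 + 15540) = 10625 + 15565 = 26190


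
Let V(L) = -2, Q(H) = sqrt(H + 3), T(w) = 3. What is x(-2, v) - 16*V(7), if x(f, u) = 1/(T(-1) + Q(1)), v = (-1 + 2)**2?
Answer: 161/5 ≈ 32.200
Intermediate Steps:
Q(H) = sqrt(3 + H)
v = 1 (v = 1**2 = 1)
x(f, u) = 1/5 (x(f, u) = 1/(3 + sqrt(3 + 1)) = 1/(3 + sqrt(4)) = 1/(3 + 2) = 1/5)
x(-2, v) - 16*V(7) = 1/5 - 16*(-2) = 1/5 + 32 = 161/5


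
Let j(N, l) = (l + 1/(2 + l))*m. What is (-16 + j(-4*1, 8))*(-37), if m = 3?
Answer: -3071/10 ≈ -307.10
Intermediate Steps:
j(N, l) = 3*l + 3/(2 + l) (j(N, l) = (l + 1/(2 + l))*3 = 3*l + 3/(2 + l))
(-16 + j(-4*1, 8))*(-37) = (-16 + 3*(1 + 8² + 2*8)/(2 + 8))*(-37) = (-16 + 3*(1 + 64 + 16)/10)*(-37) = (-16 + 3*(⅒)*81)*(-37) = (-16 + 243/10)*(-37) = (83/10)*(-37) = -3071/10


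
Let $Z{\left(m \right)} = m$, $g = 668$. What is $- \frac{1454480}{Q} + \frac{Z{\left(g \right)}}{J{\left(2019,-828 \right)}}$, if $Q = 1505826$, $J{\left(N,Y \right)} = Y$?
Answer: $- \frac{10232413}{5772333} \approx -1.7727$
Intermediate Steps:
$- \frac{1454480}{Q} + \frac{Z{\left(g \right)}}{J{\left(2019,-828 \right)}} = - \frac{1454480}{1505826} + \frac{668}{-828} = \left(-1454480\right) \frac{1}{1505826} + 668 \left(- \frac{1}{828}\right) = - \frac{727240}{752913} - \frac{167}{207} = - \frac{10232413}{5772333}$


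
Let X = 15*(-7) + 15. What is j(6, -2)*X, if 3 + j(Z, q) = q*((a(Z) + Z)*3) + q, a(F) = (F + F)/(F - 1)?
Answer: 4986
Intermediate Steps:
a(F) = 2*F/(-1 + F) (a(F) = (2*F)/(-1 + F) = 2*F/(-1 + F))
X = -90 (X = -105 + 15 = -90)
j(Z, q) = -3 + q + q*(3*Z + 6*Z/(-1 + Z)) (j(Z, q) = -3 + (q*((2*Z/(-1 + Z) + Z)*3) + q) = -3 + (q*((Z + 2*Z/(-1 + Z))*3) + q) = -3 + (q*(3*Z + 6*Z/(-1 + Z)) + q) = -3 + (q + q*(3*Z + 6*Z/(-1 + Z))) = -3 + q + q*(3*Z + 6*Z/(-1 + Z)))
j(6, -2)*X = (((-1 + 6)*(-3 - 2 + 3*6*(-2)) + 6*6*(-2))/(-1 + 6))*(-90) = ((5*(-3 - 2 - 36) - 72)/5)*(-90) = ((5*(-41) - 72)/5)*(-90) = ((-205 - 72)/5)*(-90) = ((1/5)*(-277))*(-90) = -277/5*(-90) = 4986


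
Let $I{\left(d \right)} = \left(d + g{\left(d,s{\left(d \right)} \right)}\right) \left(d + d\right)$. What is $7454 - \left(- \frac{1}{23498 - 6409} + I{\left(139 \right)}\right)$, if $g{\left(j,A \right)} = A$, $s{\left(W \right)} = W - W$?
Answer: $- \frac{532971731}{17089} \approx -31188.0$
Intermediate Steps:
$s{\left(W \right)} = 0$
$I{\left(d \right)} = 2 d^{2}$ ($I{\left(d \right)} = \left(d + 0\right) \left(d + d\right) = d 2 d = 2 d^{2}$)
$7454 - \left(- \frac{1}{23498 - 6409} + I{\left(139 \right)}\right) = 7454 + \left(\frac{1}{23498 - 6409} - 2 \cdot 139^{2}\right) = 7454 + \left(\frac{1}{17089} - 2 \cdot 19321\right) = 7454 + \left(\frac{1}{17089} - 38642\right) = 7454 - \frac{660353137}{17089} = - \frac{532971731}{17089}$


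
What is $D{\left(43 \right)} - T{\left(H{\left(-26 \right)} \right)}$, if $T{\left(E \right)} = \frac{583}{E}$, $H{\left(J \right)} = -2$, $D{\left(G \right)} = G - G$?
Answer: $\frac{583}{2} \approx 291.5$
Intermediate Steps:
$D{\left(G \right)} = 0$
$D{\left(43 \right)} - T{\left(H{\left(-26 \right)} \right)} = 0 - \frac{583}{-2} = 0 - 583 \left(- \frac{1}{2}\right) = 0 - - \frac{583}{2} = 0 + \frac{583}{2} = \frac{583}{2}$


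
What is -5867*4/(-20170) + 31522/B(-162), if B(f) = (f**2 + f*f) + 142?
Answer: 93545979/53077355 ≈ 1.7624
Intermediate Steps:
B(f) = 142 + 2*f**2 (B(f) = (f**2 + f**2) + 142 = 2*f**2 + 142 = 142 + 2*f**2)
-5867*4/(-20170) + 31522/B(-162) = -5867*4/(-20170) + 31522/(142 + 2*(-162)**2) = -23468*(-1/20170) + 31522/(142 + 2*26244) = 11734/10085 + 31522/(142 + 52488) = 11734/10085 + 31522/52630 = 11734/10085 + 31522*(1/52630) = 11734/10085 + 15761/26315 = 93545979/53077355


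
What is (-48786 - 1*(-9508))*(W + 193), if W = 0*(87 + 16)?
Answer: -7580654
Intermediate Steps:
W = 0 (W = 0*103 = 0)
(-48786 - 1*(-9508))*(W + 193) = (-48786 - 1*(-9508))*(0 + 193) = (-48786 + 9508)*193 = -39278*193 = -7580654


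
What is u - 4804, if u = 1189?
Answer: -3615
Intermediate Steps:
u - 4804 = 1189 - 4804 = -3615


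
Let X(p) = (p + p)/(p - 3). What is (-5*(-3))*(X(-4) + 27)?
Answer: 2955/7 ≈ 422.14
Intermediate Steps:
X(p) = 2*p/(-3 + p) (X(p) = (2*p)/(-3 + p) = 2*p/(-3 + p))
(-5*(-3))*(X(-4) + 27) = (-5*(-3))*(2*(-4)/(-3 - 4) + 27) = 15*(2*(-4)/(-7) + 27) = 15*(2*(-4)*(-1/7) + 27) = 15*(8/7 + 27) = 15*(197/7) = 2955/7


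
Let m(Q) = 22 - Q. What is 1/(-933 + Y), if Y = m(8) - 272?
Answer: -1/1191 ≈ -0.00083963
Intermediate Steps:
Y = -258 (Y = (22 - 1*8) - 272 = (22 - 8) - 272 = 14 - 272 = -258)
1/(-933 + Y) = 1/(-933 - 258) = 1/(-1191) = -1/1191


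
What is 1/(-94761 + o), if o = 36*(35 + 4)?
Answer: -1/93357 ≈ -1.0712e-5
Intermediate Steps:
o = 1404 (o = 36*39 = 1404)
1/(-94761 + o) = 1/(-94761 + 1404) = 1/(-93357) = -1/93357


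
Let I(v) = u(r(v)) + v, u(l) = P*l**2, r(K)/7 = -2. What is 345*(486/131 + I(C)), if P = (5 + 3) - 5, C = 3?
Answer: 26877915/131 ≈ 2.0518e+5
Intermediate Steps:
P = 3 (P = 8 - 5 = 3)
r(K) = -14 (r(K) = 7*(-2) = -14)
u(l) = 3*l**2
I(v) = 588 + v (I(v) = 3*(-14)**2 + v = 3*196 + v = 588 + v)
345*(486/131 + I(C)) = 345*(486/131 + (588 + 3)) = 345*(486*(1/131) + 591) = 345*(486/131 + 591) = 345*(77907/131) = 26877915/131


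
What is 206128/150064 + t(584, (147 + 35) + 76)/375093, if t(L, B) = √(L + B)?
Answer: 12883/9379 + √842/375093 ≈ 1.3737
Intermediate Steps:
t(L, B) = √(B + L)
206128/150064 + t(584, (147 + 35) + 76)/375093 = 206128/150064 + √(((147 + 35) + 76) + 584)/375093 = 206128*(1/150064) + √((182 + 76) + 584)*(1/375093) = 12883/9379 + √(258 + 584)*(1/375093) = 12883/9379 + √842*(1/375093) = 12883/9379 + √842/375093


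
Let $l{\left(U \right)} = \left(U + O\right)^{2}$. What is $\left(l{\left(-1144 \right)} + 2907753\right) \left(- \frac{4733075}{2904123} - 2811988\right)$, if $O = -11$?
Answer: $- \frac{11546634045154775674}{968041} \approx -1.1928 \cdot 10^{13}$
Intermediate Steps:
$l{\left(U \right)} = \left(-11 + U\right)^{2}$ ($l{\left(U \right)} = \left(U - 11\right)^{2} = \left(-11 + U\right)^{2}$)
$\left(l{\left(-1144 \right)} + 2907753\right) \left(- \frac{4733075}{2904123} - 2811988\right) = \left(\left(-11 - 1144\right)^{2} + 2907753\right) \left(- \frac{4733075}{2904123} - 2811988\right) = \left(\left(-1155\right)^{2} + 2907753\right) \left(\left(-4733075\right) \frac{1}{2904123} - 2811988\right) = \left(1334025 + 2907753\right) \left(- \frac{4733075}{2904123} - 2811988\right) = 4241778 \left(- \frac{8166363759599}{2904123}\right) = - \frac{11546634045154775674}{968041}$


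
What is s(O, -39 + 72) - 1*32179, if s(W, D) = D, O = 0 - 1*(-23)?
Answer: -32146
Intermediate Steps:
O = 23 (O = 0 + 23 = 23)
s(O, -39 + 72) - 1*32179 = (-39 + 72) - 1*32179 = 33 - 32179 = -32146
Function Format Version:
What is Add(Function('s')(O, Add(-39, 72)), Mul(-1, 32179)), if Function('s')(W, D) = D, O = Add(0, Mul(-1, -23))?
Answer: -32146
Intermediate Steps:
O = 23 (O = Add(0, 23) = 23)
Add(Function('s')(O, Add(-39, 72)), Mul(-1, 32179)) = Add(Add(-39, 72), Mul(-1, 32179)) = Add(33, -32179) = -32146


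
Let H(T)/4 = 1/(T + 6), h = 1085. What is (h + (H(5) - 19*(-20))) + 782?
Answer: 24721/11 ≈ 2247.4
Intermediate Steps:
H(T) = 4/(6 + T) (H(T) = 4/(T + 6) = 4/(6 + T))
(h + (H(5) - 19*(-20))) + 782 = (1085 + (4/(6 + 5) - 19*(-20))) + 782 = (1085 + (4/11 + 380)) + 782 = (1085 + 4184/11) + 782 = 16119/11 + 782 = 24721/11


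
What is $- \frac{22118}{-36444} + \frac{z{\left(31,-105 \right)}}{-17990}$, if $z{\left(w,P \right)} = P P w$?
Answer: $- \frac{43063376}{2341527} \approx -18.391$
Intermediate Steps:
$z{\left(w,P \right)} = w P^{2}$ ($z{\left(w,P \right)} = P^{2} w = w P^{2}$)
$- \frac{22118}{-36444} + \frac{z{\left(31,-105 \right)}}{-17990} = - \frac{22118}{-36444} + \frac{31 \left(-105\right)^{2}}{-17990} = \left(-22118\right) \left(- \frac{1}{36444}\right) + 31 \cdot 11025 \left(- \frac{1}{17990}\right) = \frac{11059}{18222} + 341775 \left(- \frac{1}{17990}\right) = \frac{11059}{18222} - \frac{9765}{514} = - \frac{43063376}{2341527}$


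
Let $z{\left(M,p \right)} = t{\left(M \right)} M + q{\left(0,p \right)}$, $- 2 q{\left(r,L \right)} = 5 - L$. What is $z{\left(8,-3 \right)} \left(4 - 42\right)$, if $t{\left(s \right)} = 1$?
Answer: $-152$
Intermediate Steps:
$q{\left(r,L \right)} = - \frac{5}{2} + \frac{L}{2}$ ($q{\left(r,L \right)} = - \frac{5 - L}{2} = - \frac{5}{2} + \frac{L}{2}$)
$z{\left(M,p \right)} = - \frac{5}{2} + M + \frac{p}{2}$ ($z{\left(M,p \right)} = 1 M + \left(- \frac{5}{2} + \frac{p}{2}\right) = M + \left(- \frac{5}{2} + \frac{p}{2}\right) = - \frac{5}{2} + M + \frac{p}{2}$)
$z{\left(8,-3 \right)} \left(4 - 42\right) = \left(- \frac{5}{2} + 8 + \frac{1}{2} \left(-3\right)\right) \left(4 - 42\right) = \left(- \frac{5}{2} + 8 - \frac{3}{2}\right) \left(-38\right) = 4 \left(-38\right) = -152$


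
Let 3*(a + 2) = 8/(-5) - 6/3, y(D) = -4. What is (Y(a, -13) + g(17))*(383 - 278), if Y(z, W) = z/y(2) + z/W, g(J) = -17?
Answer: -21777/13 ≈ -1675.2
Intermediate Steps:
a = -16/5 (a = -2 + (8/(-5) - 6/3)/3 = -2 + (8*(-1/5) - 6*1/3)/3 = -2 + (-8/5 - 2)/3 = -2 + (1/3)*(-18/5) = -2 - 6/5 = -16/5 ≈ -3.2000)
Y(z, W) = -z/4 + z/W (Y(z, W) = z/(-4) + z/W = z*(-1/4) + z/W = -z/4 + z/W)
(Y(a, -13) + g(17))*(383 - 278) = ((-1/4*(-16/5) - 16/5/(-13)) - 17)*(383 - 278) = ((4/5 - 16/5*(-1/13)) - 17)*105 = ((4/5 + 16/65) - 17)*105 = (68/65 - 17)*105 = -1037/65*105 = -21777/13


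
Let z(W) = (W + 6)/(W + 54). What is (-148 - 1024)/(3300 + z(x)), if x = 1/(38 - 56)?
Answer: -1138012/3204407 ≈ -0.35514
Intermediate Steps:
x = -1/18 (x = 1/(-18) = -1/18 ≈ -0.055556)
z(W) = (6 + W)/(54 + W)
(-148 - 1024)/(3300 + z(x)) = (-148 - 1024)/(3300 + (6 - 1/18)/(54 - 1/18)) = -1172/(3300 + (107/18)/(971/18)) = -1172/(3300 + (18/971)*(107/18)) = -1172/(3300 + 107/971) = -1172/3204407/971 = -1172*971/3204407 = -1138012/3204407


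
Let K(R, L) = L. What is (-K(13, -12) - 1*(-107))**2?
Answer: 14161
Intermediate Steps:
(-K(13, -12) - 1*(-107))**2 = (-1*(-12) - 1*(-107))**2 = (12 + 107)**2 = 119**2 = 14161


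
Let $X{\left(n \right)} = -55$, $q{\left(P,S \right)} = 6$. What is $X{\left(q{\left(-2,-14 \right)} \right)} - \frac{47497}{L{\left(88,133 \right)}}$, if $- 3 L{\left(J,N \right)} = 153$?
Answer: $\frac{44692}{51} \approx 876.31$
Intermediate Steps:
$L{\left(J,N \right)} = -51$ ($L{\left(J,N \right)} = \left(- \frac{1}{3}\right) 153 = -51$)
$X{\left(q{\left(-2,-14 \right)} \right)} - \frac{47497}{L{\left(88,133 \right)}} = -55 - \frac{47497}{-51} = -55 - - \frac{47497}{51} = -55 + \frac{47497}{51} = \frac{44692}{51}$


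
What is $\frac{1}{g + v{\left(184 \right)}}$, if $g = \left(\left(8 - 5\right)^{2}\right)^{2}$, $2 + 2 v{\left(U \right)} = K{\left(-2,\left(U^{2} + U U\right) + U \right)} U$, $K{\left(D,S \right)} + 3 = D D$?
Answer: $\frac{1}{172} \approx 0.005814$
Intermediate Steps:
$K{\left(D,S \right)} = -3 + D^{2}$ ($K{\left(D,S \right)} = -3 + D D = -3 + D^{2}$)
$v{\left(U \right)} = -1 + \frac{U}{2}$ ($v{\left(U \right)} = -1 + \frac{\left(-3 + \left(-2\right)^{2}\right) U}{2} = -1 + \frac{\left(-3 + 4\right) U}{2} = -1 + \frac{1 U}{2} = -1 + \frac{U}{2}$)
$g = 81$ ($g = \left(3^{2}\right)^{2} = 9^{2} = 81$)
$\frac{1}{g + v{\left(184 \right)}} = \frac{1}{81 + \left(-1 + \frac{1}{2} \cdot 184\right)} = \frac{1}{81 + \left(-1 + 92\right)} = \frac{1}{81 + 91} = \frac{1}{172}$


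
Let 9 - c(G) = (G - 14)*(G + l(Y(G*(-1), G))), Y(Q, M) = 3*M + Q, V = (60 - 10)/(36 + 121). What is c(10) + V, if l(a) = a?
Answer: 20303/157 ≈ 129.32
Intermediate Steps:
V = 50/157 ≈ 0.31847
Y(Q, M) = Q + 3*M
c(G) = 9 - 3*G*(-14 + G) (c(G) = 9 - (G - 14)*(G + (G*(-1) + 3*G)) = 9 - (-14 + G)*(G + (-G + 3*G)) = 9 - (-14 + G)*(G + 2*G) = 9 - (-14 + G)*3*G = 9 - 3*G*(-14 + G))
c(10) + V = (9 - 3*10**2 + 42*10) + 50/157 = (9 - 3*100 + 420) + 50/157 = (9 - 300 + 420) + 50/157 = 129 + 50/157 = 20303/157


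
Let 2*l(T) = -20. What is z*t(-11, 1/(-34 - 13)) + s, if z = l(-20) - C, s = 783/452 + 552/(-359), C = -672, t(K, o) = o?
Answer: -105936545/7626596 ≈ -13.890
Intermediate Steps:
l(T) = -10 (l(T) = (½)*(-20) = -10)
s = 31593/162268 (s = 783*(1/452) + 552*(-1/359) = 783/452 - 552/359 = 31593/162268 ≈ 0.19470)
z = 662 (z = -10 - 1*(-672) = -10 + 672 = 662)
z*t(-11, 1/(-34 - 13)) + s = 662/(-34 - 13) + 31593/162268 = 662/(-47) + 31593/162268 = 662*(-1/47) + 31593/162268 = -662/47 + 31593/162268 = -105936545/7626596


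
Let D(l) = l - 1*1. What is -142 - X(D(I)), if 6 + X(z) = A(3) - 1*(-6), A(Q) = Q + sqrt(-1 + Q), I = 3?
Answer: -145 - sqrt(2) ≈ -146.41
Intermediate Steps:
D(l) = -1 + l (D(l) = l - 1 = -1 + l)
X(z) = 3 + sqrt(2) (X(z) = -6 + ((3 + sqrt(-1 + 3)) - 1*(-6)) = -6 + ((3 + sqrt(2)) + 6) = -6 + (9 + sqrt(2)) = 3 + sqrt(2))
-142 - X(D(I)) = -142 - (3 + sqrt(2)) = -142 + (-3 - sqrt(2)) = -145 - sqrt(2)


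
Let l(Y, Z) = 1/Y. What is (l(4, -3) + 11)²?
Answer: 2025/16 ≈ 126.56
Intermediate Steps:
(l(4, -3) + 11)² = (1/4 + 11)² = (¼ + 11)² = (45/4)² = 2025/16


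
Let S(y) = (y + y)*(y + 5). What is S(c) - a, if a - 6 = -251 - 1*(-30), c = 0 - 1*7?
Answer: 243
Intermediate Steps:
c = -7 (c = 0 - 7 = -7)
a = -215 (a = 6 + (-251 - 1*(-30)) = 6 + (-251 + 30) = 6 - 221 = -215)
S(y) = 2*y*(5 + y) (S(y) = (2*y)*(5 + y) = 2*y*(5 + y))
S(c) - a = 2*(-7)*(5 - 7) - 1*(-215) = 2*(-7)*(-2) + 215 = 28 + 215 = 243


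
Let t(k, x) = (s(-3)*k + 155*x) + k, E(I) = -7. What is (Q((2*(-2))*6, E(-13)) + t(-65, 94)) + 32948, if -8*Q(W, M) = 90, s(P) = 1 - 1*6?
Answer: 191067/4 ≈ 47767.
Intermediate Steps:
s(P) = -5 (s(P) = 1 - 6 = -5)
t(k, x) = -4*k + 155*x (t(k, x) = (-5*k + 155*x) + k = -4*k + 155*x)
Q(W, M) = -45/4 (Q(W, M) = -⅛*90 = -45/4)
(Q((2*(-2))*6, E(-13)) + t(-65, 94)) + 32948 = (-45/4 + (-4*(-65) + 155*94)) + 32948 = (-45/4 + (260 + 14570)) + 32948 = (-45/4 + 14830) + 32948 = 59275/4 + 32948 = 191067/4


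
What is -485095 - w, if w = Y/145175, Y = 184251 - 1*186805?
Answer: -70423664071/145175 ≈ -4.8510e+5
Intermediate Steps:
Y = -2554 (Y = 184251 - 186805 = -2554)
w = -2554/145175 ≈ -0.017593
-485095 - w = -485095 - 1*(-2554/145175) = -485095 + 2554/145175 = -70423664071/145175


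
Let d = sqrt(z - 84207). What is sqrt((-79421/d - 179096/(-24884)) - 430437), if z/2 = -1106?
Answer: sqrt(-124405966575009186606743 + 265622579730838559*I*sqrt(86419))/537612599 ≈ 0.2059 + 656.07*I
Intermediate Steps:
z = -2212 (z = 2*(-1106) = -2212)
d = I*sqrt(86419) (d = sqrt(-2212 - 84207) = sqrt(-86419) = I*sqrt(86419) ≈ 293.97*I)
sqrt((-79421/d - 179096/(-24884)) - 430437) = sqrt((-79421*(-I*sqrt(86419)/86419) - 179096/(-24884)) - 430437) = sqrt((-(-79421)*I*sqrt(86419)/86419 - 179096*(-1/24884)) - 430437) = sqrt((79421*I*sqrt(86419)/86419 + 44774/6221) - 430437) = sqrt((44774/6221 + 79421*I*sqrt(86419)/86419) - 430437) = sqrt(-2677703803/6221 + 79421*I*sqrt(86419)/86419)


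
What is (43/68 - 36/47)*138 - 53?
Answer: -114157/1598 ≈ -71.437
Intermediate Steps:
(43/68 - 36/47)*138 - 53 = -427/3196*138 - 53 = -29463/1598 - 53 = -114157/1598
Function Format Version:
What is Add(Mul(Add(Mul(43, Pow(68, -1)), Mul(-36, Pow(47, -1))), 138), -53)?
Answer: Rational(-114157, 1598) ≈ -71.437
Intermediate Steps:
Add(Mul(Add(Mul(43, Pow(68, -1)), Mul(-36, Pow(47, -1))), 138), -53) = Add(Mul(Add(Mul(43, Rational(1, 68)), Mul(-36, Rational(1, 47))), 138), -53) = Add(Mul(Add(Rational(43, 68), Rational(-36, 47)), 138), -53) = Add(Mul(Rational(-427, 3196), 138), -53) = Add(Rational(-29463, 1598), -53) = Rational(-114157, 1598)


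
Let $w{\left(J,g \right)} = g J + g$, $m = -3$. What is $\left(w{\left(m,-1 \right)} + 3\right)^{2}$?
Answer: $25$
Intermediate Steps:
$w{\left(J,g \right)} = g + J g$ ($w{\left(J,g \right)} = J g + g = g + J g$)
$\left(w{\left(m,-1 \right)} + 3\right)^{2} = \left(- (1 - 3) + 3\right)^{2} = \left(\left(-1\right) \left(-2\right) + 3\right)^{2} = \left(2 + 3\right)^{2} = 5^{2} = 25$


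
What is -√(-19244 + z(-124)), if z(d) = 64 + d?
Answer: -2*I*√4826 ≈ -138.94*I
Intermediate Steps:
-√(-19244 + z(-124)) = -√(-19244 + (64 - 124)) = -√(-19244 - 60) = -√(-19304) = -2*I*√4826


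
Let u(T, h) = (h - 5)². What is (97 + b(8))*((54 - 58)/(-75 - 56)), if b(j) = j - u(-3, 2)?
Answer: 384/131 ≈ 2.9313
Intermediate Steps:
u(T, h) = (-5 + h)²
b(j) = -9 + j (b(j) = j - (-5 + 2)² = j - 1*(-3)² = j - 1*9 = j - 9 = -9 + j)
(97 + b(8))*((54 - 58)/(-75 - 56)) = (97 + (-9 + 8))*((54 - 58)/(-75 - 56)) = (97 - 1)*(-4/(-131)) = 96*(-4*(-1/131)) = 96*(4/131) = 384/131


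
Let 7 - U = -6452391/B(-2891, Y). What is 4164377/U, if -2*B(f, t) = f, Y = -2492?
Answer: 12039213907/12925019 ≈ 931.47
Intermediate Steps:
B(f, t) = -f/2
U = 12925019/2891 (U = 7 - (-6452391)/((-½*(-2891))) = 7 - (-6452391)/2891/2 = 7 - (-6452391)*2/2891 = 7 - 1*(-12904782/2891) = 7 + 12904782/2891 = 12925019/2891 ≈ 4470.8)
4164377/U = 4164377/(12925019/2891) = 4164377*(2891/12925019) = 12039213907/12925019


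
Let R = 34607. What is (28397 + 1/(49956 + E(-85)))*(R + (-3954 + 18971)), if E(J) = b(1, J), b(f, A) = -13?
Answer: 70378313604128/49943 ≈ 1.4092e+9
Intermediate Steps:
E(J) = -13
(28397 + 1/(49956 + E(-85)))*(R + (-3954 + 18971)) = (28397 + 1/(49956 - 13))*(34607 + (-3954 + 18971)) = (28397 + 1/49943)*(34607 + 15017) = (28397 + 1/49943)*49624 = (1418231372/49943)*49624 = 70378313604128/49943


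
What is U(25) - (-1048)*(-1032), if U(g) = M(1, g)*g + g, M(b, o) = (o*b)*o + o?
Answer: -1065261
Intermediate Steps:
M(b, o) = o + b*o**2 (M(b, o) = (b*o)*o + o = b*o**2 + o = o + b*o**2)
U(g) = g + g**2*(1 + g) (U(g) = (g*(1 + 1*g))*g + g = (g*(1 + g))*g + g = g**2*(1 + g) + g = g + g**2*(1 + g))
U(25) - (-1048)*(-1032) = 25*(1 + 25*(1 + 25)) - (-1048)*(-1032) = 25*(1 + 25*26) - 1048*1032 = 25*(1 + 650) - 1081536 = 25*651 - 1081536 = 16275 - 1081536 = -1065261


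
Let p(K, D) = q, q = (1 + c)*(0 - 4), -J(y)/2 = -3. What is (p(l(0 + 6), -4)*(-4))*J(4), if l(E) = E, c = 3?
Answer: 384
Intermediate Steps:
J(y) = 6 (J(y) = -2*(-3) = 6)
q = -16 (q = (1 + 3)*(0 - 4) = 4*(-4) = -16)
p(K, D) = -16
(p(l(0 + 6), -4)*(-4))*J(4) = -16*(-4)*6 = 64*6 = 384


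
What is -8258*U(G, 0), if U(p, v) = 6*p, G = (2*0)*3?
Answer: 0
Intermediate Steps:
G = 0 (G = 0*3 = 0)
-8258*U(G, 0) = -49548*0 = -8258*0 = 0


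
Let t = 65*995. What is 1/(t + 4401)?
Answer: 1/69076 ≈ 1.4477e-5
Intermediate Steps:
t = 64675
1/(t + 4401) = 1/(64675 + 4401) = 1/69076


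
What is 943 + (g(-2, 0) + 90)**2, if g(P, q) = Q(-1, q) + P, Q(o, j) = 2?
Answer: 9043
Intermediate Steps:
g(P, q) = 2 + P
943 + (g(-2, 0) + 90)**2 = 943 + ((2 - 2) + 90)**2 = 943 + (0 + 90)**2 = 943 + 90**2 = 943 + 8100 = 9043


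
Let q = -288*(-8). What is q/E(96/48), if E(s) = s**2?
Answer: 576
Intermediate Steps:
q = 2304
q/E(96/48) = 2304/((96/48)**2) = 2304/((96*(1/48))**2) = 2304/(2**2) = 2304/4 = 2304*(1/4) = 576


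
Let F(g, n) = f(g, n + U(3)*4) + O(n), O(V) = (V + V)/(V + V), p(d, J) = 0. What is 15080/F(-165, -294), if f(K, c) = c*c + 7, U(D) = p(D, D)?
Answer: 3770/21611 ≈ 0.17445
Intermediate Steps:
U(D) = 0
O(V) = 1 (O(V) = (2*V)/((2*V)) = (2*V)*(1/(2*V)) = 1)
f(K, c) = 7 + c² (f(K, c) = c² + 7 = 7 + c²)
F(g, n) = 8 + n² (F(g, n) = (7 + (n + 0*4)²) + 1 = (7 + (n + 0)²) + 1 = (7 + n²) + 1 = 8 + n²)
15080/F(-165, -294) = 15080/(8 + (-294)²) = 15080/(8 + 86436) = 15080/86444 = 15080*(1/86444) = 3770/21611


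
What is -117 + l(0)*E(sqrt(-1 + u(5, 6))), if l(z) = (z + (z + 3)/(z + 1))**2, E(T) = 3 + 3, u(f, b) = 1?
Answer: -63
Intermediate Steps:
E(T) = 6
l(z) = (z + (3 + z)/(1 + z))**2
-117 + l(0)*E(sqrt(-1 + u(5, 6))) = -117 + ((3 + 0**2 + 2*0)**2/(1 + 0)**2)*6 = -117 + ((3 + 0 + 0)**2/1**2)*6 = -117 + (1*3**2)*6 = -117 + (1*9)*6 = -117 + 9*6 = -117 + 54 = -63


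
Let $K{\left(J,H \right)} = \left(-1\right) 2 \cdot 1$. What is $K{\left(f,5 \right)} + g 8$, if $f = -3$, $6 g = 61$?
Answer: $\frac{238}{3} \approx 79.333$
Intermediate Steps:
$g = \frac{61}{6}$ ($g = \frac{1}{6} \cdot 61 = \frac{61}{6} \approx 10.167$)
$K{\left(J,H \right)} = -2$ ($K{\left(J,H \right)} = \left(-2\right) 1 = -2$)
$K{\left(f,5 \right)} + g 8 = -2 + \frac{61}{6} \cdot 8 = -2 + \frac{244}{3} = \frac{238}{3}$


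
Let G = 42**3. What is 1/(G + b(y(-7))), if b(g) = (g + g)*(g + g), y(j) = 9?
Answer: 1/74412 ≈ 1.3439e-5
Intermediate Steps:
G = 74088
b(g) = 4*g**2 (b(g) = (2*g)*(2*g) = 4*g**2)
1/(G + b(y(-7))) = 1/(74088 + 4*9**2) = 1/(74088 + 4*81) = 1/(74088 + 324) = 1/74412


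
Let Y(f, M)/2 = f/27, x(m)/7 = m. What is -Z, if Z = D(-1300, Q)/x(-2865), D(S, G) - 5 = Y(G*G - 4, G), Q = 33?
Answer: 461/108297 ≈ 0.0042568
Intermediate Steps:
x(m) = 7*m
Y(f, M) = 2*f/27 (Y(f, M) = 2*(f/27) = 2*f/27)
D(S, G) = 127/27 + 2*G²/27 (D(S, G) = 5 + 2*(G*G - 4)/27 = 5 + 2*(G² - 4)/27 = 5 + 2*(-4 + G²)/27 = 5 + (-8/27 + 2*G²/27) = 127/27 + 2*G²/27)
Z = -461/108297 (Z = (127/27 + (2/27)*33²)/((7*(-2865))) = (127/27 + (2/27)*1089)/(-20055) = (127/27 + 242/3)*(-1/20055) = (2305/27)*(-1/20055) = -461/108297 ≈ -0.0042568)
-Z = -1*(-461/108297) = 461/108297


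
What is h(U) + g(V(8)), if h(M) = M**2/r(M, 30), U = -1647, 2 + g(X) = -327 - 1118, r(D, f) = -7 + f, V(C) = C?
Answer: 2679328/23 ≈ 1.1649e+5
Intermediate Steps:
g(X) = -1447 (g(X) = -2 + (-327 - 1118) = -2 - 1445 = -1447)
h(M) = M**2/23 (h(M) = M**2/(-7 + 30) = M**2/23)
h(U) + g(V(8)) = (1/23)*(-1647)**2 - 1447 = (1/23)*2712609 - 1447 = 2712609/23 - 1447 = 2679328/23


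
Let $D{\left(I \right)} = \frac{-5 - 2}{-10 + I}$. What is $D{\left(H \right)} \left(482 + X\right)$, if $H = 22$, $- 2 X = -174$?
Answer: $- \frac{3983}{12} \approx -331.92$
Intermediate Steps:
$X = 87$ ($X = \left(- \frac{1}{2}\right) \left(-174\right) = 87$)
$D{\left(I \right)} = - \frac{7}{-10 + I}$
$D{\left(H \right)} \left(482 + X\right) = - \frac{7}{-10 + 22} \left(482 + 87\right) = - \frac{7}{12} \cdot 569 = \left(-7\right) \frac{1}{12} \cdot 569 = \left(- \frac{7}{12}\right) 569 = - \frac{3983}{12}$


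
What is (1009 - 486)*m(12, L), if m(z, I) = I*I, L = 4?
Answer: 8368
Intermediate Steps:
m(z, I) = I²
(1009 - 486)*m(12, L) = (1009 - 486)*4² = 523*16 = 8368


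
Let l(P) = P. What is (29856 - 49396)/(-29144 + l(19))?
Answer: 3908/5825 ≈ 0.67090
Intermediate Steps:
(29856 - 49396)/(-29144 + l(19)) = (29856 - 49396)/(-29144 + 19) = -19540/(-29125) = -19540*(-1/29125) = 3908/5825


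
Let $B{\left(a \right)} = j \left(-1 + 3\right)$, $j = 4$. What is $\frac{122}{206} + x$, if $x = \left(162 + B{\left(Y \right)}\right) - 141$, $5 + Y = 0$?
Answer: $\frac{3048}{103} \approx 29.592$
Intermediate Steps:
$Y = -5$ ($Y = -5 + 0 = -5$)
$B{\left(a \right)} = 8$ ($B{\left(a \right)} = 4 \left(-1 + 3\right) = 4 \cdot 2 = 8$)
$x = 29$ ($x = \left(162 + 8\right) - 141 = 170 - 141 = 29$)
$\frac{122}{206} + x = \frac{122}{206} + 29 = 122 \cdot \frac{1}{206} + 29 = \frac{61}{103} + 29 = \frac{3048}{103}$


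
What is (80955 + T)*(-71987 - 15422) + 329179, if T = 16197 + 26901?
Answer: -10843019498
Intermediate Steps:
T = 43098
(80955 + T)*(-71987 - 15422) + 329179 = (80955 + 43098)*(-71987 - 15422) + 329179 = 124053*(-87409) + 329179 = -10843348677 + 329179 = -10843019498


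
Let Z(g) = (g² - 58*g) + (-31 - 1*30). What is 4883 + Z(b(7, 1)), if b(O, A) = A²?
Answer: 4765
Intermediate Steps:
Z(g) = -61 + g² - 58*g (Z(g) = (g² - 58*g) + (-31 - 30) = (g² - 58*g) - 61 = -61 + g² - 58*g)
4883 + Z(b(7, 1)) = 4883 + (-61 + (1²)² - 58*1²) = 4883 + (-61 + 1² - 58*1) = 4883 + (-61 + 1 - 58) = 4883 - 118 = 4765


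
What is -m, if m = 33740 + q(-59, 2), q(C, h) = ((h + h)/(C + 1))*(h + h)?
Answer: -978452/29 ≈ -33740.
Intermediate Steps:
q(C, h) = 4*h**2/(1 + C) (q(C, h) = ((2*h)/(1 + C))*(2*h) = (2*h/(1 + C))*(2*h) = 4*h**2/(1 + C))
m = 978452/29 (m = 33740 + 4*2**2/(1 - 59) = 33740 + 4*4/(-58) = 33740 + 4*4*(-1/58) = 33740 - 8/29 = 978452/29 ≈ 33740.)
-m = -1*978452/29 = -978452/29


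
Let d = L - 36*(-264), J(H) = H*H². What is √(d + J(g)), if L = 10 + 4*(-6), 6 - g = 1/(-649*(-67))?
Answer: 31*√36107281030115518509/1890771289 ≈ 98.519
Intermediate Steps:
g = 260897/43483 (g = 6 - 1/((-649)*(-67)) = 6 - (-1)*(-1)/(649*67) = 6 - 1*1/43483 = 6 - 1/43483 = 260897/43483 ≈ 6.0000)
J(H) = H³
L = -14 (L = 10 - 24 = -14)
d = 9490 (d = -14 - 36*(-264) = -14 + 9504 = 9490)
√(d + J(g)) = √(9490 + (260897/43483)³) = √(9490 + 17758539916754273/82216407959587) = √(797992251453234903/82216407959587) = 31*√36107281030115518509/1890771289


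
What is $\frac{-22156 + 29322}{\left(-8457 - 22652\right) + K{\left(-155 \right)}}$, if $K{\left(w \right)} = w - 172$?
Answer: $- \frac{3583}{15718} \approx -0.22796$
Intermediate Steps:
$K{\left(w \right)} = -172 + w$
$\frac{-22156 + 29322}{\left(-8457 - 22652\right) + K{\left(-155 \right)}} = \frac{-22156 + 29322}{\left(-8457 - 22652\right) - 327} = \frac{7166}{-31109 - 327} = \frac{7166}{-31436} = 7166 \left(- \frac{1}{31436}\right) = - \frac{3583}{15718}$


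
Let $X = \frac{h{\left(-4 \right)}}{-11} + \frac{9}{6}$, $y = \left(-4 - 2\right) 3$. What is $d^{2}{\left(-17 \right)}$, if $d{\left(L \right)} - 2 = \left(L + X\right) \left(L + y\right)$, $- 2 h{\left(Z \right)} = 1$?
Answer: $\frac{35664784}{121} \approx 2.9475 \cdot 10^{5}$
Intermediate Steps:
$y = -18$ ($y = \left(-6\right) 3 = -18$)
$h{\left(Z \right)} = - \frac{1}{2}$ ($h{\left(Z \right)} = \left(- \frac{1}{2}\right) 1 = - \frac{1}{2}$)
$X = \frac{17}{11}$ ($X = - \frac{1}{2 \left(-11\right)} + \frac{9}{6} = \left(- \frac{1}{2}\right) \left(- \frac{1}{11}\right) + 9 \cdot \frac{1}{6} = \frac{1}{22} + \frac{3}{2} = \frac{17}{11} \approx 1.5455$)
$d{\left(L \right)} = 2 + \left(-18 + L\right) \left(\frac{17}{11} + L\right)$ ($d{\left(L \right)} = 2 + \left(L + \frac{17}{11}\right) \left(L - 18\right) = 2 + \left(\frac{17}{11} + L\right) \left(-18 + L\right) = 2 + \left(-18 + L\right) \left(\frac{17}{11} + L\right)$)
$d^{2}{\left(-17 \right)} = \left(- \frac{284}{11} + \left(-17\right)^{2} - - \frac{3077}{11}\right)^{2} = \left(- \frac{284}{11} + 289 + \frac{3077}{11}\right)^{2} = \left(\frac{5972}{11}\right)^{2} = \frac{35664784}{121}$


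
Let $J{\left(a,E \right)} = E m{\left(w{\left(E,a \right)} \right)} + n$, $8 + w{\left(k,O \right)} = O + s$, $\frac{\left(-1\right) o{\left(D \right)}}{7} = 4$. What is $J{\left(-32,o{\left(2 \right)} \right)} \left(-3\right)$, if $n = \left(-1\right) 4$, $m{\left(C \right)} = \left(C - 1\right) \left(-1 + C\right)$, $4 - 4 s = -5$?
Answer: $\frac{504573}{4} \approx 1.2614 \cdot 10^{5}$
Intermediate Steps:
$s = \frac{9}{4}$ ($s = 1 - - \frac{5}{4} = 1 + \frac{5}{4} = \frac{9}{4} \approx 2.25$)
$o{\left(D \right)} = -28$ ($o{\left(D \right)} = \left(-7\right) 4 = -28$)
$w{\left(k,O \right)} = - \frac{23}{4} + O$ ($w{\left(k,O \right)} = -8 + \left(O + \frac{9}{4}\right) = -8 + \left(\frac{9}{4} + O\right) = - \frac{23}{4} + O$)
$m{\left(C \right)} = \left(-1 + C\right)^{2}$ ($m{\left(C \right)} = \left(-1 + C\right) \left(-1 + C\right) = \left(-1 + C\right)^{2}$)
$n = -4$
$J{\left(a,E \right)} = -4 + E \left(- \frac{27}{4} + a\right)^{2}$ ($J{\left(a,E \right)} = E \left(-1 + \left(- \frac{23}{4} + a\right)\right)^{2} - 4 = E \left(- \frac{27}{4} + a\right)^{2} - 4 = -4 + E \left(- \frac{27}{4} + a\right)^{2}$)
$J{\left(-32,o{\left(2 \right)} \right)} \left(-3\right) = \left(-4 + \frac{1}{16} \left(-28\right) \left(-27 + 4 \left(-32\right)\right)^{2}\right) \left(-3\right) = \left(-4 + \frac{1}{16} \left(-28\right) \left(-27 - 128\right)^{2}\right) \left(-3\right) = \left(-4 + \frac{1}{16} \left(-28\right) \left(-155\right)^{2}\right) \left(-3\right) = \left(-4 + \frac{1}{16} \left(-28\right) 24025\right) \left(-3\right) = \left(-4 - \frac{168175}{4}\right) \left(-3\right) = \left(- \frac{168191}{4}\right) \left(-3\right) = \frac{504573}{4}$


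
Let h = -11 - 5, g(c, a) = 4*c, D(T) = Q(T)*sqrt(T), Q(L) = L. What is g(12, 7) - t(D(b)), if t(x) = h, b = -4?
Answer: 64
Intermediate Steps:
D(T) = T**(3/2) (D(T) = T*sqrt(T) = T**(3/2))
h = -16
t(x) = -16
g(12, 7) - t(D(b)) = 4*12 - 1*(-16) = 48 + 16 = 64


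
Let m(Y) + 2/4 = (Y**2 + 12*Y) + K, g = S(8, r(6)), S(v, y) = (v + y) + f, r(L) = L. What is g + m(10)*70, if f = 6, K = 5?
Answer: 15735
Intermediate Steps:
S(v, y) = 6 + v + y (S(v, y) = (v + y) + 6 = 6 + v + y)
g = 20 (g = 6 + 8 + 6 = 20)
m(Y) = 9/2 + Y**2 + 12*Y (m(Y) = -1/2 + ((Y**2 + 12*Y) + 5) = -1/2 + (5 + Y**2 + 12*Y) = 9/2 + Y**2 + 12*Y)
g + m(10)*70 = 20 + (9/2 + 10**2 + 12*10)*70 = 20 + (9/2 + 100 + 120)*70 = 20 + (449/2)*70 = 20 + 15715 = 15735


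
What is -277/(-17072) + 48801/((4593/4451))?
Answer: 1236088631111/26137232 ≈ 47292.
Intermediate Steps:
-277/(-17072) + 48801/((4593/4451)) = -277*(-1/17072) + 48801/((4593*(1/4451))) = 277/17072 + 48801/(4593/4451) = 277/17072 + 48801*(4451/4593) = 277/17072 + 72404417/1531 = 1236088631111/26137232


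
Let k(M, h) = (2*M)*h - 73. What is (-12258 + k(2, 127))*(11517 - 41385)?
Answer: 353129364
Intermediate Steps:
k(M, h) = -73 + 2*M*h (k(M, h) = 2*M*h - 73 = -73 + 2*M*h)
(-12258 + k(2, 127))*(11517 - 41385) = (-12258 + (-73 + 2*2*127))*(11517 - 41385) = (-12258 + (-73 + 508))*(-29868) = (-12258 + 435)*(-29868) = -11823*(-29868) = 353129364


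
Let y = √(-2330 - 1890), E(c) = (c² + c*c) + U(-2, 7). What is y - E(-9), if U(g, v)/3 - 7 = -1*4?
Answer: -171 + 2*I*√1055 ≈ -171.0 + 64.962*I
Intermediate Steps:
U(g, v) = 9 (U(g, v) = 21 + 3*(-1*4) = 21 + 3*(-4) = 21 - 12 = 9)
E(c) = 9 + 2*c² (E(c) = (c² + c*c) + 9 = (c² + c²) + 9 = 2*c² + 9 = 9 + 2*c²)
y = 2*I*√1055 (y = √(-4220) = 2*I*√1055 ≈ 64.962*I)
y - E(-9) = 2*I*√1055 - (9 + 2*(-9)²) = 2*I*√1055 - (9 + 2*81) = 2*I*√1055 - (9 + 162) = 2*I*√1055 - 1*171 = 2*I*√1055 - 171 = -171 + 2*I*√1055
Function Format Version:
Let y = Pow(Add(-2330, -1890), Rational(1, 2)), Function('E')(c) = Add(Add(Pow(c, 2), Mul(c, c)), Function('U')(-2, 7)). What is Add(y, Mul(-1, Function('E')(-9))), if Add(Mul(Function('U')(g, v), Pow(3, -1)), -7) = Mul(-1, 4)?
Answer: Add(-171, Mul(2, I, Pow(1055, Rational(1, 2)))) ≈ Add(-171.00, Mul(64.962, I))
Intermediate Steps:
Function('U')(g, v) = 9 (Function('U')(g, v) = Add(21, Mul(3, Mul(-1, 4))) = Add(21, Mul(3, -4)) = Add(21, -12) = 9)
Function('E')(c) = Add(9, Mul(2, Pow(c, 2))) (Function('E')(c) = Add(Add(Pow(c, 2), Mul(c, c)), 9) = Add(Add(Pow(c, 2), Pow(c, 2)), 9) = Add(Mul(2, Pow(c, 2)), 9) = Add(9, Mul(2, Pow(c, 2))))
y = Mul(2, I, Pow(1055, Rational(1, 2))) (y = Pow(-4220, Rational(1, 2)) = Mul(2, I, Pow(1055, Rational(1, 2))) ≈ Mul(64.962, I))
Add(y, Mul(-1, Function('E')(-9))) = Add(Mul(2, I, Pow(1055, Rational(1, 2))), Mul(-1, Add(9, Mul(2, Pow(-9, 2))))) = Add(Mul(2, I, Pow(1055, Rational(1, 2))), Mul(-1, Add(9, Mul(2, 81)))) = Add(Mul(2, I, Pow(1055, Rational(1, 2))), Mul(-1, Add(9, 162))) = Add(Mul(2, I, Pow(1055, Rational(1, 2))), Mul(-1, 171)) = Add(Mul(2, I, Pow(1055, Rational(1, 2))), -171) = Add(-171, Mul(2, I, Pow(1055, Rational(1, 2))))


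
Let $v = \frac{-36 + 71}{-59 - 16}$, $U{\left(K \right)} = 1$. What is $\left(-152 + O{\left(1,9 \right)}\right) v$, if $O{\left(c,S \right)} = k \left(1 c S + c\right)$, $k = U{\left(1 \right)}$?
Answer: $\frac{994}{15} \approx 66.267$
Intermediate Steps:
$k = 1$
$v = - \frac{7}{15}$ ($v = \frac{35}{-75} = 35 \left(- \frac{1}{75}\right) = - \frac{7}{15} \approx -0.46667$)
$O{\left(c,S \right)} = c + S c$ ($O{\left(c,S \right)} = 1 \left(1 c S + c\right) = 1 \left(c S + c\right) = 1 \left(S c + c\right) = 1 \left(c + S c\right) = c + S c$)
$\left(-152 + O{\left(1,9 \right)}\right) v = \left(-152 + 1 \left(1 + 9\right)\right) \left(- \frac{7}{15}\right) = \left(-152 + 1 \cdot 10\right) \left(- \frac{7}{15}\right) = \left(-152 + 10\right) \left(- \frac{7}{15}\right) = \left(-142\right) \left(- \frac{7}{15}\right) = \frac{994}{15}$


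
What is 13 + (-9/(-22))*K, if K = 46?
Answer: 350/11 ≈ 31.818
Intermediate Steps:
13 + (-9/(-22))*K = 13 - 9/(-22)*46 = 13 - 9*(-1/22)*46 = 13 + (9/22)*46 = 13 + 207/11 = 350/11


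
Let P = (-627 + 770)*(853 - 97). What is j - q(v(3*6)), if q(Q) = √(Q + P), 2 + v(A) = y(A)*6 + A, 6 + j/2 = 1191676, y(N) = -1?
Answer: 2383340 - √108118 ≈ 2.3830e+6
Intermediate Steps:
P = 108108 (P = 143*756 = 108108)
j = 2383340 (j = -12 + 2*1191676 = -12 + 2383352 = 2383340)
v(A) = -8 + A (v(A) = -2 + (-1*6 + A) = -2 + (-6 + A) = -8 + A)
q(Q) = √(108108 + Q) (q(Q) = √(Q + 108108) = √(108108 + Q))
j - q(v(3*6)) = 2383340 - √(108108 + (-8 + 3*6)) = 2383340 - √(108108 + (-8 + 18)) = 2383340 - √(108108 + 10) = 2383340 - √108118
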